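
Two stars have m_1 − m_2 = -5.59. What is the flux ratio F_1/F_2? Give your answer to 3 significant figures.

F_1/F_2 = 10^(−(m_1 − m_2)/2.5) = 10^(5.59/2.5) = 10^2.236 = 172.2.

172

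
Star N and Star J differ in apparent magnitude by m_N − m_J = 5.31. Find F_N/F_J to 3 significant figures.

0.00752

F_N/F_J = 10^(−(m_N − m_J)/2.5) = 10^(-5.31/2.5) = 10^-2.124 = 0.007516.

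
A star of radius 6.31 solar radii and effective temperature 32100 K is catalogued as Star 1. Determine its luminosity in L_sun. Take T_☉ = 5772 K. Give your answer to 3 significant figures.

L/L_☉ = (R/R_☉)² (T/T_☉)⁴ = (6.31)² × (32100/5772)⁴
       = 39.82 × (5.561)⁴ = 39.82 × 956.6 = 3.809×10^4.

3.81×10^4 L_sun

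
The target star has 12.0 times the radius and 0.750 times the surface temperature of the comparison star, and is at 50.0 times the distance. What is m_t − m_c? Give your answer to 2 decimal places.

4.35

L_t/L_c = (12.0)²(0.750)⁴ = 45.56.
F_t/F_c = (L_t/L_c)/(d_t/d_c)² = 45.56/2500 = 0.01823.
m_t − m_c = −2.5 log₁₀(0.01823) = 4.35.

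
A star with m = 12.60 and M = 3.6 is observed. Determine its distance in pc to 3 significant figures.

m − M = 5 log₁₀(d/10 pc)
12.60 − (3.6) = 9.00 = 5 log₁₀(d/10)
d = 10 × 10^(9.00/5) = 10 × 10^1.800 = 631.0 pc.

631 pc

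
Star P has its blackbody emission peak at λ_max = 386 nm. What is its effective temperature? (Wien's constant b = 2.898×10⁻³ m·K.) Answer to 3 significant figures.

T = b/λ_max = 2.898×10⁻³ / (386×10⁻⁹) = 7508 K.

7.51×10^3 K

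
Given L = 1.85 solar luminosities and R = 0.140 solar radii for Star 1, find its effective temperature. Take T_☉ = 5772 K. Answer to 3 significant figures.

1.80×10^4 K

T/T_☉ = (L/L_☉)^(1/4) / (R/R_☉)^(1/2)
T = 5772 × (1.85)^(1/4) / √(0.140) = 5772 × 1.166 / 0.3742 = 1.799×10^4 K.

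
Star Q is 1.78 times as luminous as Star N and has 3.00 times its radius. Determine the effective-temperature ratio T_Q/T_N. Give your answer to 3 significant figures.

0.667

L ∝ R²T⁴ gives T ∝ (L/R²)^(1/4), so
T_Q/T_N = (1.78 / 3.00²)^(1/4) = (0.1978)^(1/4) = 0.6669.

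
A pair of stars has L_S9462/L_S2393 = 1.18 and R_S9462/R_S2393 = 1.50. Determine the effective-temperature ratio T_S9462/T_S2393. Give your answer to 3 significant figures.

0.851

L ∝ R²T⁴ gives T ∝ (L/R²)^(1/4), so
T_S9462/T_S2393 = (1.18 / 1.50²)^(1/4) = (0.5244)^(1/4) = 0.8510.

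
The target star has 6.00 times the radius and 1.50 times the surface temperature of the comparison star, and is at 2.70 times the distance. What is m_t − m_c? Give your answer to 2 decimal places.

L_t/L_c = (6.00)²(1.50)⁴ = 182.2.
F_t/F_c = (L_t/L_c)/(d_t/d_c)² = 182.2/7.290 = 25.00.
m_t − m_c = −2.5 log₁₀(25.00) = -3.49.

-3.49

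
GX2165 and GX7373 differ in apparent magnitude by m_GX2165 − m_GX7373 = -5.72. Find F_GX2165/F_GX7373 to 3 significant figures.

194

F_GX2165/F_GX7373 = 10^(−(m_GX2165 − m_GX7373)/2.5) = 10^(5.72/2.5) = 10^2.288 = 194.1.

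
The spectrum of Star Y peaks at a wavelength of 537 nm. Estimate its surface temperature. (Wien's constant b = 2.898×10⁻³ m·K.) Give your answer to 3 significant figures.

5.40×10^3 K

T = b/λ_max = 2.898×10⁻³ / (537×10⁻⁹) = 5397 K.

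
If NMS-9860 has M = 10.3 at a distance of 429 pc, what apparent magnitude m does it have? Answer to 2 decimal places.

18.46

m = M + 5 log₁₀(d/10 pc) = 10.3 + 5 log₁₀(429/10)
  = 10.3 + 5 × 1.632 = 10.3 + 8.16 = 18.46.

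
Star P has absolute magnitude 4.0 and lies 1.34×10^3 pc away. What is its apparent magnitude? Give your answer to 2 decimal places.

14.64

m = M + 5 log₁₀(d/10 pc) = 4.0 + 5 log₁₀(1.34×10^3/10)
  = 4.0 + 5 × 2.127 = 4.0 + 10.64 = 14.64.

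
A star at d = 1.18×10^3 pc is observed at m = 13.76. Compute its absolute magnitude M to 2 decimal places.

M = m − 5 log₁₀(d/10 pc) = 13.76 − 5 log₁₀(1.18×10^3/10)
  = 13.76 − 5 × 2.072 = 13.76 − 10.36 = 3.40.

3.40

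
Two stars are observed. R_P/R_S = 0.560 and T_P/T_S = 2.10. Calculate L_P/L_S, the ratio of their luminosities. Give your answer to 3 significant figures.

From the Stefan–Boltzmann law, L ∝ R²T⁴, so
L_P/L_S = (R_P/R_S)² (T_P/T_S)⁴ = (0.560)² × (2.10)⁴ = 0.3136 × 19.45 = 6.099.

6.10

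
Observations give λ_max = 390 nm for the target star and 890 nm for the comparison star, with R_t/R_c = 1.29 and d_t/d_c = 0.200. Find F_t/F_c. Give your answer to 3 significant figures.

Wien's law: T_t/T_c = λ_c/λ_t = 890/390 = 2.282.
L_t/L_c = (R_t/R_c)²(T_t/T_c)⁴ = (1.29)²(2.282)⁴ = 45.13.
F_t/F_c = (L_t/L_c)/(d_t/d_c)² = 45.13/(0.200)² = 1128.

1.13×10^3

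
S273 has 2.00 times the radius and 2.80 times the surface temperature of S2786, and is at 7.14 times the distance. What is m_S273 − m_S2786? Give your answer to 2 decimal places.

-1.71

L_S273/L_S2786 = (2.00)²(2.80)⁴ = 245.9.
F_S273/F_S2786 = (L_S273/L_S2786)/(d_S273/d_S2786)² = 245.9/50.98 = 4.823.
m_S273 − m_S2786 = −2.5 log₁₀(4.823) = -1.71.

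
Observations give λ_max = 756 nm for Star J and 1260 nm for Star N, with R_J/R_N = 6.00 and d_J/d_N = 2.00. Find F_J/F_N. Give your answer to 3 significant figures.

Wien's law: T_J/T_N = λ_N/λ_J = 1260/756 = 1.667.
L_J/L_N = (R_J/R_N)²(T_J/T_N)⁴ = (6.00)²(1.667)⁴ = 277.8.
F_J/F_N = (L_J/L_N)/(d_J/d_N)² = 277.8/(2.00)² = 69.44.

69.4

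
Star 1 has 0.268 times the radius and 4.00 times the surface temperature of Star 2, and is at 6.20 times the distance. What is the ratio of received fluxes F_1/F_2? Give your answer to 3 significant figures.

0.478

L_1/L_2 = (R_1/R_2)²(T_1/T_2)⁴ = (0.268)² × (4.00)⁴ = 18.39.
F_1/F_2 = (L_1/L_2)/(d_1/d_2)² = 18.39 / (6.20)² = 0.4783.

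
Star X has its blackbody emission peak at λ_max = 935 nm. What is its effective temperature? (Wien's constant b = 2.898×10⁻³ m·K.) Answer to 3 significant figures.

T = b/λ_max = 2.898×10⁻³ / (935×10⁻⁹) = 3099 K.

3.10×10^3 K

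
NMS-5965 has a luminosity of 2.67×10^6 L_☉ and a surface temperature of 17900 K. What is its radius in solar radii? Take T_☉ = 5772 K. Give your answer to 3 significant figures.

170 solar radii

R/R_☉ = √(L/L_☉) / (T/T_☉)² = √(2.67×10^6) / (3.101)²
       = 1634 / 9.617 = 169.9.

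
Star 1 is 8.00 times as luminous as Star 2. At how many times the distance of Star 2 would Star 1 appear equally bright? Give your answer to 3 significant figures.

Equal flux requires L_1/d_1² = L_2/d_2², so d_1/d_2 = √(L_1/L_2)
= √(8.00) = 2.828.

2.83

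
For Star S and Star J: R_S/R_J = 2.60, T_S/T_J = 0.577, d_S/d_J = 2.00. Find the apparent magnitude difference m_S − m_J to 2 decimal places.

1.82

L_S/L_J = (2.60)²(0.577)⁴ = 0.7493.
F_S/F_J = (L_S/L_J)/(d_S/d_J)² = 0.7493/4.000 = 0.1873.
m_S − m_J = −2.5 log₁₀(0.1873) = 1.82.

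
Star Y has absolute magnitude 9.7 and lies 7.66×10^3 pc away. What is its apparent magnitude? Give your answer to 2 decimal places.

m = M + 5 log₁₀(d/10 pc) = 9.7 + 5 log₁₀(7.66×10^3/10)
  = 9.7 + 5 × 2.884 = 9.7 + 14.42 = 24.12.

24.12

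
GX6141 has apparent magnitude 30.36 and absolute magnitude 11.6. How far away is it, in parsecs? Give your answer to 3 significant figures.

m − M = 5 log₁₀(d/10 pc)
30.36 − (11.6) = 18.76 = 5 log₁₀(d/10)
d = 10 × 10^(18.76/5) = 10 × 10^3.752 = 5.649×10^4 pc.

5.65×10^4 pc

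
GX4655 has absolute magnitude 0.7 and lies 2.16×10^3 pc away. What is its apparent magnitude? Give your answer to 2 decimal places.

12.37

m = M + 5 log₁₀(d/10 pc) = 0.7 + 5 log₁₀(2.16×10^3/10)
  = 0.7 + 5 × 2.334 = 0.7 + 11.67 = 12.37.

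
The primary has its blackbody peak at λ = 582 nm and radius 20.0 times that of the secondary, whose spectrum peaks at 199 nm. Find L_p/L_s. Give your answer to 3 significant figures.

5.47

Wien's law gives T ∝ 1/λ_max, so T_p/T_s = λ_s/λ_p = 199/582 = 0.3419.
Then L ∝ R²T⁴ gives L_p/L_s = (20.0)² × (0.3419)⁴ = 400.0 × 0.01367 = 5.467.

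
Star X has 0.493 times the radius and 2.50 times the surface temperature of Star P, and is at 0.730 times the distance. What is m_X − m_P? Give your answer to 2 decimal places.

-3.13

L_X/L_P = (0.493)²(2.50)⁴ = 9.494.
F_X/F_P = (L_X/L_P)/(d_X/d_P)² = 9.494/0.5329 = 17.82.
m_X − m_P = −2.5 log₁₀(17.82) = -3.13.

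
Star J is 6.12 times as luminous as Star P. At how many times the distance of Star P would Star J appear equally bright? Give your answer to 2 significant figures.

Equal flux requires L_J/d_J² = L_P/d_P², so d_J/d_P = √(L_J/L_P)
= √(6.12) = 2.474.

2.5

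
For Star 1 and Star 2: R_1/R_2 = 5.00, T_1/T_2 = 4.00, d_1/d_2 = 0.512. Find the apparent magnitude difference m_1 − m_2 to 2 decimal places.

L_1/L_2 = (5.00)²(4.00)⁴ = 6400.
F_1/F_2 = (L_1/L_2)/(d_1/d_2)² = 6400/0.2621 = 2.441×10^4.
m_1 − m_2 = −2.5 log₁₀(2.441×10^4) = -10.97.

-10.97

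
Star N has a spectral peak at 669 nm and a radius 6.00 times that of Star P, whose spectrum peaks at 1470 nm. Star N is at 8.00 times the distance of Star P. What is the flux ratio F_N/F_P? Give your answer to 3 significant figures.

Wien's law: T_N/T_P = λ_P/λ_N = 1470/669 = 2.197.
L_N/L_P = (R_N/R_P)²(T_N/T_P)⁴ = (6.00)²(2.197)⁴ = 839.2.
F_N/F_P = (L_N/L_P)/(d_N/d_P)² = 839.2/(8.00)² = 13.11.

13.1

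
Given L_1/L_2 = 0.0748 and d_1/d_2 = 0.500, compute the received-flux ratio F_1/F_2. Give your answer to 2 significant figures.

F = L/(4πd²), so F_1/F_2 = (L_1/L_2) / (d_1/d_2)²
= 0.0748 / (0.500)² = 0.0748 / 0.2500 = 0.2992.

0.30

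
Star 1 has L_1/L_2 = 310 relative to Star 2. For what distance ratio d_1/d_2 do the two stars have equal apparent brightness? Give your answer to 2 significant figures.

Equal flux requires L_1/d_1² = L_2/d_2², so d_1/d_2 = √(L_1/L_2)
= √(310) = 17.61.

18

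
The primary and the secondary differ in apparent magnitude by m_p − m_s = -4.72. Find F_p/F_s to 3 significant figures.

F_p/F_s = 10^(−(m_p − m_s)/2.5) = 10^(4.72/2.5) = 10^1.888 = 77.27.

77.3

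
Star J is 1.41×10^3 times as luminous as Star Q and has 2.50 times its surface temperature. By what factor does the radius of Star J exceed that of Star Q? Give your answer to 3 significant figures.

L ∝ R²T⁴ gives R ∝ √L / T², so
R_J/R_Q = √(1.41×10^3) / (2.50)² = 37.55 / 6.250 = 6.008.

6.01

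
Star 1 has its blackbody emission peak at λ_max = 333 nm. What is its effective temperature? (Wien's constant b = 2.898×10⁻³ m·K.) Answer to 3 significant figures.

T = b/λ_max = 2.898×10⁻³ / (333×10⁻⁹) = 8703 K.

8.70×10^3 K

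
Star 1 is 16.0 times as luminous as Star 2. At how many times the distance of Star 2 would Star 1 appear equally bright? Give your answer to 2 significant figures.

Equal flux requires L_1/d_1² = L_2/d_2², so d_1/d_2 = √(L_1/L_2)
= √(16.0) = 4.000.

4.0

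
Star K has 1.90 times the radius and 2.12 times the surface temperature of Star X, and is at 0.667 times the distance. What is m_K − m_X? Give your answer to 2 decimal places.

-5.54

L_K/L_X = (1.90)²(2.12)⁴ = 72.92.
F_K/F_X = (L_K/L_X)/(d_K/d_X)² = 72.92/0.4449 = 163.9.
m_K − m_X = −2.5 log₁₀(163.9) = -5.54.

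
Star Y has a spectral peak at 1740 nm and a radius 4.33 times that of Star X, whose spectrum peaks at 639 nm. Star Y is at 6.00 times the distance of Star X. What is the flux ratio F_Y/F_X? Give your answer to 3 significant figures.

Wien's law: T_Y/T_X = λ_X/λ_Y = 639/1740 = 0.3672.
L_Y/L_X = (R_Y/R_X)²(T_Y/T_X)⁴ = (4.33)²(0.3672)⁴ = 0.3410.
F_Y/F_X = (L_Y/L_X)/(d_Y/d_X)² = 0.3410/(6.00)² = 0.009473.

0.00947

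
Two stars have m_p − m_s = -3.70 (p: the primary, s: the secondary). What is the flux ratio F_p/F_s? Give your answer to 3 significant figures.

F_p/F_s = 10^(−(m_p − m_s)/2.5) = 10^(3.70/2.5) = 10^1.480 = 30.20.

30.2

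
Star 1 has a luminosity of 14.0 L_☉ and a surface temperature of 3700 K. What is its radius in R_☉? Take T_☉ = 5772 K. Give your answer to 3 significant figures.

9.11 R_☉

R/R_☉ = √(L/L_☉) / (T/T_☉)² = √(14.0) / (0.6410)²
       = 3.742 / 0.4109 = 9.106.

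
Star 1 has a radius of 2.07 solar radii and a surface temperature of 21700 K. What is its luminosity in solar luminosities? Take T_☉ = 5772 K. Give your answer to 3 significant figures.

856 solar luminosities

L/L_☉ = (R/R_☉)² (T/T_☉)⁴ = (2.07)² × (21700/5772)⁴
       = 4.285 × (3.760)⁴ = 4.285 × 199.8 = 856.0.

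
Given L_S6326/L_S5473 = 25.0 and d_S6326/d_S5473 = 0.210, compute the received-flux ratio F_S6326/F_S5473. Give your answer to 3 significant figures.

567

F = L/(4πd²), so F_S6326/F_S5473 = (L_S6326/L_S5473) / (d_S6326/d_S5473)²
= 25.0 / (0.210)² = 25.0 / 0.04410 = 566.9.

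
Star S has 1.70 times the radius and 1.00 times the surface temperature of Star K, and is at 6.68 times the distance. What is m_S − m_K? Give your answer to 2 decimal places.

L_S/L_K = (1.70)²(1.00)⁴ = 2.890.
F_S/F_K = (L_S/L_K)/(d_S/d_K)² = 2.890/44.62 = 0.06477.
m_S − m_K = −2.5 log₁₀(0.06477) = 2.97.

2.97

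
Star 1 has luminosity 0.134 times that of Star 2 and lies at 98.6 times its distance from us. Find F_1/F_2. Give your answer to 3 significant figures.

1.38×10^-5

F = L/(4πd²), so F_1/F_2 = (L_1/L_2) / (d_1/d_2)²
= 0.134 / (98.6)² = 0.134 / 9722 = 1.378×10^-5.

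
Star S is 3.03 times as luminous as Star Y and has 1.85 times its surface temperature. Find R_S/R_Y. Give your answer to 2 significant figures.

L ∝ R²T⁴ gives R ∝ √L / T², so
R_S/R_Y = √(3.03) / (1.85)² = 1.741 / 3.423 = 0.5086.

0.51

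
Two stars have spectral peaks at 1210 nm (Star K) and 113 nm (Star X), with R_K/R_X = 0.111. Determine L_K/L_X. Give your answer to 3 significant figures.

9.37×10^-7

Wien's law gives T ∝ 1/λ_max, so T_K/T_X = λ_X/λ_K = 113/1210 = 0.09339.
Then L ∝ R²T⁴ gives L_K/L_X = (0.111)² × (0.09339)⁴ = 0.01232 × 7.606×10^-5 = 9.372×10^-7.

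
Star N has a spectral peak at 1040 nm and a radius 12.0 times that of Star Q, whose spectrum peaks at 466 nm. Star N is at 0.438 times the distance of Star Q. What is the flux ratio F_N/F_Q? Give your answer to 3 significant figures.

Wien's law: T_N/T_Q = λ_Q/λ_N = 466/1040 = 0.4481.
L_N/L_Q = (R_N/R_Q)²(T_N/T_Q)⁴ = (12.0)²(0.4481)⁴ = 5.805.
F_N/F_Q = (L_N/L_Q)/(d_N/d_Q)² = 5.805/(0.438)² = 30.26.

30.3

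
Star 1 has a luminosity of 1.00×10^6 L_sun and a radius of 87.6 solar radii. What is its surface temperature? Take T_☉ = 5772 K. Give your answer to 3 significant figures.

1.95×10^4 K

T/T_☉ = (L/L_☉)^(1/4) / (R/R_☉)^(1/2)
T = 5772 × (1.00×10^6)^(1/4) / √(87.6) = 5772 × 31.62 / 9.359 = 1.950×10^4 K.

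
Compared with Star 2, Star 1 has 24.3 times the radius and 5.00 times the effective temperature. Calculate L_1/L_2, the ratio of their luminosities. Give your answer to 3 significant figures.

3.69×10^5

From the Stefan–Boltzmann law, L ∝ R²T⁴, so
L_1/L_2 = (R_1/R_2)² (T_1/T_2)⁴ = (24.3)² × (5.00)⁴ = 590.5 × 625.0 = 3.691×10^5.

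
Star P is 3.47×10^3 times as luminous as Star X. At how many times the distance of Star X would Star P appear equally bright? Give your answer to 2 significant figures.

Equal flux requires L_P/d_P² = L_X/d_X², so d_P/d_X = √(L_P/L_X)
= √(3.47×10^3) = 58.91.

59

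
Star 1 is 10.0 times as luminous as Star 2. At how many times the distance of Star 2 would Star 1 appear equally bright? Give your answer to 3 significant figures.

Equal flux requires L_1/d_1² = L_2/d_2², so d_1/d_2 = √(L_1/L_2)
= √(10.0) = 3.162.

3.16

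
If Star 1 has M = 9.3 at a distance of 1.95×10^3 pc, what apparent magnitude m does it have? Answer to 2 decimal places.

m = M + 5 log₁₀(d/10 pc) = 9.3 + 5 log₁₀(1.95×10^3/10)
  = 9.3 + 5 × 2.290 = 9.3 + 11.45 = 20.75.

20.75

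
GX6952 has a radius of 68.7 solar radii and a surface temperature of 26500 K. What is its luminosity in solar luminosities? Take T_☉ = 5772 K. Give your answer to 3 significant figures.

2.10×10^6 solar luminosities

L/L_☉ = (R/R_☉)² (T/T_☉)⁴ = (68.7)² × (26500/5772)⁴
       = 4720 × (4.591)⁴ = 4720 × 444.3 = 2.097×10^6.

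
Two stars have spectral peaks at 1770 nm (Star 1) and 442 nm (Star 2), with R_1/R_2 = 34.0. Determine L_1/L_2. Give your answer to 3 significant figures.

Wien's law gives T ∝ 1/λ_max, so T_1/T_2 = λ_2/λ_1 = 442/1770 = 0.2497.
Then L ∝ R²T⁴ gives L_1/L_2 = (34.0)² × (0.2497)⁴ = 1156 × 0.003889 = 4.495.

4.50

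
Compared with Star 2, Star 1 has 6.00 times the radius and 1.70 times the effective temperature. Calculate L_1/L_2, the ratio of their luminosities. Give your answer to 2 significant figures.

3.0×10^2

From the Stefan–Boltzmann law, L ∝ R²T⁴, so
L_1/L_2 = (R_1/R_2)² (T_1/T_2)⁴ = (6.00)² × (1.70)⁴ = 36.00 × 8.352 = 300.7.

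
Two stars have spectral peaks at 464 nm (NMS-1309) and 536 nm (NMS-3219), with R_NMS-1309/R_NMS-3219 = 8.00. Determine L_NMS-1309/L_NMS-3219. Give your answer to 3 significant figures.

Wien's law gives T ∝ 1/λ_max, so T_NMS-1309/T_NMS-3219 = λ_NMS-3219/λ_NMS-1309 = 536/464 = 1.155.
Then L ∝ R²T⁴ gives L_NMS-1309/L_NMS-3219 = (8.00)² × (1.155)⁴ = 64.00 × 1.781 = 114.0.

114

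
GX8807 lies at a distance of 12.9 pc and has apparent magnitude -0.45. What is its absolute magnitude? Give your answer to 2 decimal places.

-1.00

M = m − 5 log₁₀(d/10 pc) = -0.45 − 5 log₁₀(12.9/10)
  = -0.45 − 5 × 0.111 = -0.45 − 0.55 = -1.00.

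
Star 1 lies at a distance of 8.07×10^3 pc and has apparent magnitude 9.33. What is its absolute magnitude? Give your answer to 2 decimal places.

M = m − 5 log₁₀(d/10 pc) = 9.33 − 5 log₁₀(8.07×10^3/10)
  = 9.33 − 5 × 2.907 = 9.33 − 14.53 = -5.20.

-5.20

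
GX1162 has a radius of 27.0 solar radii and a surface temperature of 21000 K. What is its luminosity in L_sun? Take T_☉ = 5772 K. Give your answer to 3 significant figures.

L/L_☉ = (R/R_☉)² (T/T_☉)⁴ = (27.0)² × (21000/5772)⁴
       = 729.0 × (3.638)⁴ = 729.0 × 175.2 = 1.277×10^5.

1.28×10^5 L_sun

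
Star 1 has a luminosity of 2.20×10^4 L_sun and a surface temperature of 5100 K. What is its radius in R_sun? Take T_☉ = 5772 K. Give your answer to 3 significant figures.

R/R_☉ = √(L/L_☉) / (T/T_☉)² = √(2.20×10^4) / (0.8836)²
       = 148.3 / 0.7807 = 190.0.

190 R_sun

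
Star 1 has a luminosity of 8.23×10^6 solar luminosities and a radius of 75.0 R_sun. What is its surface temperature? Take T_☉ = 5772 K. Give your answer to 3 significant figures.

T/T_☉ = (L/L_☉)^(1/4) / (R/R_☉)^(1/2)
T = 5772 × (8.23×10^6)^(1/4) / √(75.0) = 5772 × 53.56 / 8.660 = 3.570×10^4 K.

3.57×10^4 K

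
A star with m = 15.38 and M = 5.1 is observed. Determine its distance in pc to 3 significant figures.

1.14×10^3 pc

m − M = 5 log₁₀(d/10 pc)
15.38 − (5.1) = 10.28 = 5 log₁₀(d/10)
d = 10 × 10^(10.28/5) = 10 × 10^2.056 = 1138 pc.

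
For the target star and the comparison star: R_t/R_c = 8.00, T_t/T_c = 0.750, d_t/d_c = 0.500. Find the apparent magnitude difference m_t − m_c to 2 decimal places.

-4.77

L_t/L_c = (8.00)²(0.750)⁴ = 20.25.
F_t/F_c = (L_t/L_c)/(d_t/d_c)² = 20.25/0.2500 = 81.00.
m_t − m_c = −2.5 log₁₀(81.00) = -4.77.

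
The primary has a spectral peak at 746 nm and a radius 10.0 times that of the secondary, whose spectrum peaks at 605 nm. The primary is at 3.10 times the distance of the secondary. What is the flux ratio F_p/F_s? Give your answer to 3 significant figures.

4.50

Wien's law: T_p/T_s = λ_s/λ_p = 605/746 = 0.8110.
L_p/L_s = (R_p/R_s)²(T_p/T_s)⁴ = (10.0)²(0.8110)⁴ = 43.26.
F_p/F_s = (L_p/L_s)/(d_p/d_s)² = 43.26/(3.10)² = 4.501.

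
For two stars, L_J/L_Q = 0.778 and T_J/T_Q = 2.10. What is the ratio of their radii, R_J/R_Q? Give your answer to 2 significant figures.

0.20

L ∝ R²T⁴ gives R ∝ √L / T², so
R_J/R_Q = √(0.778) / (2.10)² = 0.8820 / 4.410 = 0.2000.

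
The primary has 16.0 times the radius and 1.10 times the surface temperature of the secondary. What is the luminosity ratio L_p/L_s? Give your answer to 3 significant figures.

From the Stefan–Boltzmann law, L ∝ R²T⁴, so
L_p/L_s = (R_p/R_s)² (T_p/T_s)⁴ = (16.0)² × (1.10)⁴ = 256.0 × 1.464 = 374.8.

375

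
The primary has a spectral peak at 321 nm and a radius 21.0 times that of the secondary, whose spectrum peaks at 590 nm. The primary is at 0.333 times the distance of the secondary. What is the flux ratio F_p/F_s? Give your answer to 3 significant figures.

4.54×10^4

Wien's law: T_p/T_s = λ_s/λ_p = 590/321 = 1.838.
L_p/L_s = (R_p/R_s)²(T_p/T_s)⁴ = (21.0)²(1.838)⁴ = 5033.
F_p/F_s = (L_p/L_s)/(d_p/d_s)² = 5033/(0.333)² = 4.539×10^4.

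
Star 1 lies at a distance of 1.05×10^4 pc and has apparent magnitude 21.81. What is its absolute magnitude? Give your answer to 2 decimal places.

M = m − 5 log₁₀(d/10 pc) = 21.81 − 5 log₁₀(1.05×10^4/10)
  = 21.81 − 5 × 3.021 = 21.81 − 15.11 = 6.70.

6.70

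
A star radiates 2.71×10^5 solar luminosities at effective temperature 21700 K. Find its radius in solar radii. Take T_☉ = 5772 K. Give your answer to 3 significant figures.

36.8 solar radii

R/R_☉ = √(L/L_☉) / (T/T_☉)² = √(2.71×10^5) / (3.760)²
       = 520.6 / 14.13 = 36.83.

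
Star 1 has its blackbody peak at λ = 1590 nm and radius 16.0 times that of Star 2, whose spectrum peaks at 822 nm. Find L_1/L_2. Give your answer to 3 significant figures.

18.3

Wien's law gives T ∝ 1/λ_max, so T_1/T_2 = λ_2/λ_1 = 822/1590 = 0.5170.
Then L ∝ R²T⁴ gives L_1/L_2 = (16.0)² × (0.5170)⁴ = 256.0 × 0.07143 = 18.29.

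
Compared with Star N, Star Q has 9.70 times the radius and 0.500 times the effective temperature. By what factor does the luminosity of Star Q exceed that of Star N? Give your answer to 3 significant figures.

From the Stefan–Boltzmann law, L ∝ R²T⁴, so
L_Q/L_N = (R_Q/R_N)² (T_Q/T_N)⁴ = (9.70)² × (0.500)⁴ = 94.09 × 0.06250 = 5.881.

5.88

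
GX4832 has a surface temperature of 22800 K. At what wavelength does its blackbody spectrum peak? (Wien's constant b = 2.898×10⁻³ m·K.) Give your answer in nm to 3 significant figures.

λ_max = b/T = 2.898×10⁻³ / 22800 = 1.27×10^-7 m = 127.1 nm.

127 nm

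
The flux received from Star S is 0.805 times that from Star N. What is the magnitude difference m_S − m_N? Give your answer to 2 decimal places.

m_S − m_N = −2.5 log₁₀(F_S/F_N) = −2.5 log₁₀(0.805) = −2.5 × (-0.094) = 0.236.

0.24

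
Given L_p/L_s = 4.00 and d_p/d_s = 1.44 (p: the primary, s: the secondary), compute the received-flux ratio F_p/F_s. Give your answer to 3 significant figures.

1.93

F = L/(4πd²), so F_p/F_s = (L_p/L_s) / (d_p/d_s)²
= 4.00 / (1.44)² = 4.00 / 2.074 = 1.929.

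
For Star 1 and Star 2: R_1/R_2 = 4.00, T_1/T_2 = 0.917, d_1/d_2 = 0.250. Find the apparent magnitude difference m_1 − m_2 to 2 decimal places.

-5.64

L_1/L_2 = (4.00)²(0.917)⁴ = 11.31.
F_1/F_2 = (L_1/L_2)/(d_1/d_2)² = 11.31/0.06250 = 181.0.
m_1 − m_2 = −2.5 log₁₀(181.0) = -5.64.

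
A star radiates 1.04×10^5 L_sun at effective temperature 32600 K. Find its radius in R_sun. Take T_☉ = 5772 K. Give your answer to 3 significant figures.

10.1 R_sun

R/R_☉ = √(L/L_☉) / (T/T_☉)² = √(1.04×10^5) / (5.648)²
       = 322.5 / 31.90 = 10.11.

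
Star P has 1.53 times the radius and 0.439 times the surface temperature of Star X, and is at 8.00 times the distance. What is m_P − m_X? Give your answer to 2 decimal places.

7.17

L_P/L_X = (1.53)²(0.439)⁴ = 0.08694.
F_P/F_X = (L_P/L_X)/(d_P/d_X)² = 0.08694/64.00 = 0.001359.
m_P − m_X = −2.5 log₁₀(0.001359) = 7.17.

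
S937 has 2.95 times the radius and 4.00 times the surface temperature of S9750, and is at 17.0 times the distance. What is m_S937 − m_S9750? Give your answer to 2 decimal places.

L_S937/L_S9750 = (2.95)²(4.00)⁴ = 2228.
F_S937/F_S9750 = (L_S937/L_S9750)/(d_S937/d_S9750)² = 2228/289.0 = 7.709.
m_S937 − m_S9750 = −2.5 log₁₀(7.709) = -2.22.

-2.22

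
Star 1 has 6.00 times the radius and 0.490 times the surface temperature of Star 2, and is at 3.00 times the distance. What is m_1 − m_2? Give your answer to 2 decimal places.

L_1/L_2 = (6.00)²(0.490)⁴ = 2.075.
F_1/F_2 = (L_1/L_2)/(d_1/d_2)² = 2.075/9.000 = 0.2306.
m_1 − m_2 = −2.5 log₁₀(0.2306) = 1.59.

1.59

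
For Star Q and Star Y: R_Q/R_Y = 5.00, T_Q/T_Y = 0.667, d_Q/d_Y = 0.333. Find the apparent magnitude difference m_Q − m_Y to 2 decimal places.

L_Q/L_Y = (5.00)²(0.667)⁴ = 4.948.
F_Q/F_Y = (L_Q/L_Y)/(d_Q/d_Y)² = 4.948/0.1109 = 44.62.
m_Q − m_Y = −2.5 log₁₀(44.62) = -4.12.

-4.12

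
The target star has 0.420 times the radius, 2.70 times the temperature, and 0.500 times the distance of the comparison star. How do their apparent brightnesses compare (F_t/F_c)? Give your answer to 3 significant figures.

L_t/L_c = (R_t/R_c)²(T_t/T_c)⁴ = (0.420)² × (2.70)⁴ = 9.375.
F_t/F_c = (L_t/L_c)/(d_t/d_c)² = 9.375 / (0.500)² = 37.50.

37.5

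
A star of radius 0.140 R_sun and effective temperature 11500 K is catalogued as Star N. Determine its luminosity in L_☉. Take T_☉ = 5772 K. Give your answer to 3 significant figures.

0.309 L_☉

L/L_☉ = (R/R_☉)² (T/T_☉)⁴ = (0.140)² × (11500/5772)⁴
       = 0.01960 × (1.992)⁴ = 0.01960 × 15.76 = 0.3088.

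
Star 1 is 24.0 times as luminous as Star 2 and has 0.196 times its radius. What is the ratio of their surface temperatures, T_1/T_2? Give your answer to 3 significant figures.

L ∝ R²T⁴ gives T ∝ (L/R²)^(1/4), so
T_1/T_2 = (24.0 / 0.196²)^(1/4) = (624.7)^(1/4) = 4.999.

5.00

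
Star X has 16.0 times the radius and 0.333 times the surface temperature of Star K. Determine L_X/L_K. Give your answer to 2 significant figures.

From the Stefan–Boltzmann law, L ∝ R²T⁴, so
L_X/L_K = (R_X/R_K)² (T_X/T_K)⁴ = (16.0)² × (0.333)⁴ = 256.0 × 0.01230 = 3.148.

3.1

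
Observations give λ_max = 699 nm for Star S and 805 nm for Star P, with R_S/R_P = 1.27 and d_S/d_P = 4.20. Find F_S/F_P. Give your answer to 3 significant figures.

0.161

Wien's law: T_S/T_P = λ_P/λ_S = 805/699 = 1.152.
L_S/L_P = (R_S/R_P)²(T_S/T_P)⁴ = (1.27)²(1.152)⁴ = 2.837.
F_S/F_P = (L_S/L_P)/(d_S/d_P)² = 2.837/(4.20)² = 0.1608.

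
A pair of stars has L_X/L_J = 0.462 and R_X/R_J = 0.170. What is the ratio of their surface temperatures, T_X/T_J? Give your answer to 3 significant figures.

2.00

L ∝ R²T⁴ gives T ∝ (L/R²)^(1/4), so
T_X/T_J = (0.462 / 0.170²)^(1/4) = (15.99)^(1/4) = 2.000.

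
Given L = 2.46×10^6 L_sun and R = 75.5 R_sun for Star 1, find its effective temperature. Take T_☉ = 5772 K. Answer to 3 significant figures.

T/T_☉ = (L/L_☉)^(1/4) / (R/R_☉)^(1/2)
T = 5772 × (2.46×10^6)^(1/4) / √(75.5) = 5772 × 39.60 / 8.689 = 2.631×10^4 K.

2.63×10^4 K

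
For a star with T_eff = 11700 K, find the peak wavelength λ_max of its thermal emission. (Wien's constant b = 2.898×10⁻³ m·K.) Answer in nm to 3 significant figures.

λ_max = b/T = 2.898×10⁻³ / 11700 = 2.48×10^-7 m = 247.7 nm.

248 nm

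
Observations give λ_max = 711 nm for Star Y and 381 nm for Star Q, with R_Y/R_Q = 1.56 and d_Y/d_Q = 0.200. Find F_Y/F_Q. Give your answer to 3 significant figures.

5.02

Wien's law: T_Y/T_Q = λ_Q/λ_Y = 381/711 = 0.5359.
L_Y/L_Q = (R_Y/R_Q)²(T_Y/T_Q)⁴ = (1.56)²(0.5359)⁴ = 0.2007.
F_Y/F_Q = (L_Y/L_Q)/(d_Y/d_Q)² = 0.2007/(0.200)² = 5.017.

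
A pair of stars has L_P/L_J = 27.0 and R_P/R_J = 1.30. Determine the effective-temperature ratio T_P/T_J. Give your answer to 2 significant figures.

2.0

L ∝ R²T⁴ gives T ∝ (L/R²)^(1/4), so
T_P/T_J = (27.0 / 1.30²)^(1/4) = (15.98)^(1/4) = 1.999.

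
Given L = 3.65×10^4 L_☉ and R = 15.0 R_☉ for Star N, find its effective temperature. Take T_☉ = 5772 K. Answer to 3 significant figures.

T/T_☉ = (L/L_☉)^(1/4) / (R/R_☉)^(1/2)
T = 5772 × (3.65×10^4)^(1/4) / √(15.0) = 5772 × 13.82 / 3.873 = 2.060×10^4 K.

2.06×10^4 K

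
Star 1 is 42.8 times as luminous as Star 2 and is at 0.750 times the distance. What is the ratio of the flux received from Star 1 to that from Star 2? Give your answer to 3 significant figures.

76.1

F = L/(4πd²), so F_1/F_2 = (L_1/L_2) / (d_1/d_2)²
= 42.8 / (0.750)² = 42.8 / 0.5625 = 76.09.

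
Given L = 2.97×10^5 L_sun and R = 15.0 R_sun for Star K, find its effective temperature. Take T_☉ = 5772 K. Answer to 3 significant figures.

T/T_☉ = (L/L_☉)^(1/4) / (R/R_☉)^(1/2)
T = 5772 × (2.97×10^5)^(1/4) / √(15.0) = 5772 × 23.34 / 3.873 = 3.479×10^4 K.

3.48×10^4 K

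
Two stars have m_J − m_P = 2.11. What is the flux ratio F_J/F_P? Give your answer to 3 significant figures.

0.143

F_J/F_P = 10^(−(m_J − m_P)/2.5) = 10^(-2.11/2.5) = 10^-0.844 = 0.1432.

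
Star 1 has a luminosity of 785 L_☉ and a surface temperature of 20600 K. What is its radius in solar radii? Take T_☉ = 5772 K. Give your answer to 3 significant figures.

R/R_☉ = √(L/L_☉) / (T/T_☉)² = √(785) / (3.569)²
       = 28.02 / 12.74 = 2.200.

2.20 solar radii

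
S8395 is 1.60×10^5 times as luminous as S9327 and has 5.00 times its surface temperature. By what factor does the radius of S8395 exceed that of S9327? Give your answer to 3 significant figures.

L ∝ R²T⁴ gives R ∝ √L / T², so
R_S8395/R_S9327 = √(1.60×10^5) / (5.00)² = 400.0 / 25.00 = 16.00.

16.0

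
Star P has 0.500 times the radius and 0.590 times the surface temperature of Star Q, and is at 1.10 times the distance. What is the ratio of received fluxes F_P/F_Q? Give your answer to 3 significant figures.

L_P/L_Q = (R_P/R_Q)²(T_P/T_Q)⁴ = (0.500)² × (0.590)⁴ = 0.03029.
F_P/F_Q = (L_P/L_Q)/(d_P/d_Q)² = 0.03029 / (1.10)² = 0.02504.

0.0250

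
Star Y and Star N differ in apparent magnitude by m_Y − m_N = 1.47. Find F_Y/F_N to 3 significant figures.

F_Y/F_N = 10^(−(m_Y − m_N)/2.5) = 10^(-1.47/2.5) = 10^-0.588 = 0.2582.

0.258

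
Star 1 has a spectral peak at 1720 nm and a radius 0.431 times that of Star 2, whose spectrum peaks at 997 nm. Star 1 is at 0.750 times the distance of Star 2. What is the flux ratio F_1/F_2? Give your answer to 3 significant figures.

0.0373

Wien's law: T_1/T_2 = λ_2/λ_1 = 997/1720 = 0.5797.
L_1/L_2 = (R_1/R_2)²(T_1/T_2)⁴ = (0.431)²(0.5797)⁴ = 0.02097.
F_1/F_2 = (L_1/L_2)/(d_1/d_2)² = 0.02097/(0.750)² = 0.03728.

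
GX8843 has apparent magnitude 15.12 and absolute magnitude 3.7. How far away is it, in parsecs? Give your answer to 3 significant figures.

m − M = 5 log₁₀(d/10 pc)
15.12 − (3.7) = 11.42 = 5 log₁₀(d/10)
d = 10 × 10^(11.42/5) = 10 × 10^2.284 = 1923 pc.

1.92×10^3 pc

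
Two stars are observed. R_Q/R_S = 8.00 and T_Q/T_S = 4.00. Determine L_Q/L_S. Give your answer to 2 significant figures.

From the Stefan–Boltzmann law, L ∝ R²T⁴, so
L_Q/L_S = (R_Q/R_S)² (T_Q/T_S)⁴ = (8.00)² × (4.00)⁴ = 64.00 × 256.0 = 1.638×10^4.

1.6×10^4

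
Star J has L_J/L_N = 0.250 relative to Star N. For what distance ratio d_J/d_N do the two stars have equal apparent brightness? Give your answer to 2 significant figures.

0.50

Equal flux requires L_J/d_J² = L_N/d_N², so d_J/d_N = √(L_J/L_N)
= √(0.250) = 0.5000.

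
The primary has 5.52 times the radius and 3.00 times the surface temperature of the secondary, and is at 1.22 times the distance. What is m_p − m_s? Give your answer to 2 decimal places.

L_p/L_s = (5.52)²(3.00)⁴ = 2468.
F_p/F_s = (L_p/L_s)/(d_p/d_s)² = 2468/1.488 = 1658.
m_p − m_s = −2.5 log₁₀(1658) = -8.05.

-8.05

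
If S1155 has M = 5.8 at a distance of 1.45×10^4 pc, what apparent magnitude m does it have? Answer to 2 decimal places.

m = M + 5 log₁₀(d/10 pc) = 5.8 + 5 log₁₀(1.45×10^4/10)
  = 5.8 + 5 × 3.161 = 5.8 + 15.81 = 21.61.

21.61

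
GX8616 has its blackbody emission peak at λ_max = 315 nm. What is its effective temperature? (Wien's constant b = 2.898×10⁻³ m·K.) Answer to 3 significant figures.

T = b/λ_max = 2.898×10⁻³ / (315×10⁻⁹) = 9200 K.

9.20×10^3 K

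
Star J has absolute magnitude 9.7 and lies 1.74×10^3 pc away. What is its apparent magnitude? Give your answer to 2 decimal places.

m = M + 5 log₁₀(d/10 pc) = 9.7 + 5 log₁₀(1.74×10^3/10)
  = 9.7 + 5 × 2.241 = 9.7 + 11.20 = 20.90.

20.90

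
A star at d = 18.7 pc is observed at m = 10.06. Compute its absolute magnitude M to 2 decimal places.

8.70

M = m − 5 log₁₀(d/10 pc) = 10.06 − 5 log₁₀(18.7/10)
  = 10.06 − 5 × 0.272 = 10.06 − 1.36 = 8.70.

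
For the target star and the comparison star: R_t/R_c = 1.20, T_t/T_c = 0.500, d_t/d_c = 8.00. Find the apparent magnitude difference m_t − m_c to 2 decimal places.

L_t/L_c = (1.20)²(0.500)⁴ = 0.09000.
F_t/F_c = (L_t/L_c)/(d_t/d_c)² = 0.09000/64.00 = 0.001406.
m_t − m_c = −2.5 log₁₀(0.001406) = 7.13.

7.13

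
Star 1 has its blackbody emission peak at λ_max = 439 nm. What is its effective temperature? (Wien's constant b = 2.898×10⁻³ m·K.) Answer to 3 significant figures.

T = b/λ_max = 2.898×10⁻³ / (439×10⁻⁹) = 6601 K.

6.60×10^3 K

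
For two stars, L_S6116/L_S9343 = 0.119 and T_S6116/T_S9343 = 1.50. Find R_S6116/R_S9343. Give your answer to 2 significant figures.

L ∝ R²T⁴ gives R ∝ √L / T², so
R_S6116/R_S9343 = √(0.119) / (1.50)² = 0.3450 / 2.250 = 0.1533.

0.15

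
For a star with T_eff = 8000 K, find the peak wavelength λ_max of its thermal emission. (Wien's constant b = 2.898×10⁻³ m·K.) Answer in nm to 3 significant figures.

λ_max = b/T = 2.898×10⁻³ / 8000 = 3.62×10^-7 m = 362.2 nm.

362 nm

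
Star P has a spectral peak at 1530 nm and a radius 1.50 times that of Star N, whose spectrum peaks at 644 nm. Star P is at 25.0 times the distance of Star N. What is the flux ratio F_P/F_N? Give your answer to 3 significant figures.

Wien's law: T_P/T_N = λ_N/λ_P = 644/1530 = 0.4209.
L_P/L_N = (R_P/R_N)²(T_P/T_N)⁴ = (1.50)²(0.4209)⁴ = 0.07063.
F_P/F_N = (L_P/L_N)/(d_P/d_N)² = 0.07063/(25.0)² = 1.130×10^-4.

1.13×10^-4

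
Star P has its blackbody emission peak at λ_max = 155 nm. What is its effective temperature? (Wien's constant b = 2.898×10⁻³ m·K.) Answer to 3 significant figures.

T = b/λ_max = 2.898×10⁻³ / (155×10⁻⁹) = 1.870×10^4 K.

1.87×10^4 K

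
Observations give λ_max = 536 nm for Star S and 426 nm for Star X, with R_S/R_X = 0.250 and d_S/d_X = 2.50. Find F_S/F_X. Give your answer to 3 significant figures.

Wien's law: T_S/T_X = λ_X/λ_S = 426/536 = 0.7948.
L_S/L_X = (R_S/R_X)²(T_S/T_X)⁴ = (0.250)²(0.7948)⁴ = 0.02494.
F_S/F_X = (L_S/L_X)/(d_S/d_X)² = 0.02494/(2.50)² = 0.003990.

0.00399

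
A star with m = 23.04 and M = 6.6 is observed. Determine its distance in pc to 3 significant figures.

m − M = 5 log₁₀(d/10 pc)
23.04 − (6.6) = 16.44 = 5 log₁₀(d/10)
d = 10 × 10^(16.44/5) = 10 × 10^3.288 = 1.941×10^4 pc.

1.94×10^4 pc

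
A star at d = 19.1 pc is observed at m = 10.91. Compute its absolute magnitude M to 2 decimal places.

9.50

M = m − 5 log₁₀(d/10 pc) = 10.91 − 5 log₁₀(19.1/10)
  = 10.91 − 5 × 0.281 = 10.91 − 1.41 = 9.50.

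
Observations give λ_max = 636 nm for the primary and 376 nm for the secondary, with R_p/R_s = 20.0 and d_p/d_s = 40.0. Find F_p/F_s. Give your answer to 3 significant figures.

Wien's law: T_p/T_s = λ_s/λ_p = 376/636 = 0.5912.
L_p/L_s = (R_p/R_s)²(T_p/T_s)⁴ = (20.0)²(0.5912)⁴ = 48.86.
F_p/F_s = (L_p/L_s)/(d_p/d_s)² = 48.86/(40.0)² = 0.03054.

0.0305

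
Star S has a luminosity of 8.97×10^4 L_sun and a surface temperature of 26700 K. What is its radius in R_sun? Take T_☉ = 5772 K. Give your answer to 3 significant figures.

14.0 R_sun

R/R_☉ = √(L/L_☉) / (T/T_☉)² = √(8.97×10^4) / (4.626)²
       = 299.5 / 21.40 = 14.00.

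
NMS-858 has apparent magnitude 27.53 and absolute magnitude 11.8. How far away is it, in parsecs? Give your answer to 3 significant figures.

1.40×10^4 pc

m − M = 5 log₁₀(d/10 pc)
27.53 − (11.8) = 15.73 = 5 log₁₀(d/10)
d = 10 × 10^(15.73/5) = 10 × 10^3.146 = 1.400×10^4 pc.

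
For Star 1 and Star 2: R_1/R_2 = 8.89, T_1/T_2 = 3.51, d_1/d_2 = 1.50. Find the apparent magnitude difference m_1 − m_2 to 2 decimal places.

L_1/L_2 = (8.89)²(3.51)⁴ = 1.200×10^4.
F_1/F_2 = (L_1/L_2)/(d_1/d_2)² = 1.200×10^4/2.250 = 5332.
m_1 − m_2 = −2.5 log₁₀(5332) = -9.32.

-9.32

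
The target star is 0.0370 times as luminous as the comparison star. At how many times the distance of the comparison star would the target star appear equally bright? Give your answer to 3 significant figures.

Equal flux requires L_t/d_t² = L_c/d_c², so d_t/d_c = √(L_t/L_c)
= √(0.0370) = 0.1924.

0.192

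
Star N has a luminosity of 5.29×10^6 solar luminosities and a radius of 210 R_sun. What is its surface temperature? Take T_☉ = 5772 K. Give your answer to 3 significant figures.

T/T_☉ = (L/L_☉)^(1/4) / (R/R_☉)^(1/2)
T = 5772 × (5.29×10^6)^(1/4) / √(210) = 5772 × 47.96 / 14.49 = 1.910×10^4 K.

1.91×10^4 K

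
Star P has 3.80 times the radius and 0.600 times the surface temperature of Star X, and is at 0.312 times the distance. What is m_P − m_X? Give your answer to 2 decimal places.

L_P/L_X = (3.80)²(0.600)⁴ = 1.871.
F_P/F_X = (L_P/L_X)/(d_P/d_X)² = 1.871/0.09734 = 19.22.
m_P − m_X = −2.5 log₁₀(19.22) = -3.21.

-3.21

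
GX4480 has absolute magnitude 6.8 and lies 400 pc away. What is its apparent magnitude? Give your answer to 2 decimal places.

m = M + 5 log₁₀(d/10 pc) = 6.8 + 5 log₁₀(400/10)
  = 6.8 + 5 × 1.602 = 6.8 + 8.01 = 14.81.

14.81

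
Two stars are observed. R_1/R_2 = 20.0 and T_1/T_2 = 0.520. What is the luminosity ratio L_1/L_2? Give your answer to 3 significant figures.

From the Stefan–Boltzmann law, L ∝ R²T⁴, so
L_1/L_2 = (R_1/R_2)² (T_1/T_2)⁴ = (20.0)² × (0.520)⁴ = 400.0 × 0.07312 = 29.25.

29.2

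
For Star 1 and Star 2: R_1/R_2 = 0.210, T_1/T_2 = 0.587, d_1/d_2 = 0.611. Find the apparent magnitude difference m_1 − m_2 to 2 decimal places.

L_1/L_2 = (0.210)²(0.587)⁴ = 0.005236.
F_1/F_2 = (L_1/L_2)/(d_1/d_2)² = 0.005236/0.3733 = 0.01403.
m_1 − m_2 = −2.5 log₁₀(0.01403) = 4.63.

4.63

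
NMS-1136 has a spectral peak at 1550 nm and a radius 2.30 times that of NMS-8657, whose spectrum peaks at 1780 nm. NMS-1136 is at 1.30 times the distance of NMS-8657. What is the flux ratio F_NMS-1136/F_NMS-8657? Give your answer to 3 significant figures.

5.44

Wien's law: T_NMS-1136/T_NMS-8657 = λ_NMS-8657/λ_NMS-1136 = 1780/1550 = 1.148.
L_NMS-1136/L_NMS-8657 = (R_NMS-1136/R_NMS-8657)²(T_NMS-1136/T_NMS-8657)⁴ = (2.30)²(1.148)⁴ = 9.200.
F_NMS-1136/F_NMS-8657 = (L_NMS-1136/L_NMS-8657)/(d_NMS-1136/d_NMS-8657)² = 9.200/(1.30)² = 5.444.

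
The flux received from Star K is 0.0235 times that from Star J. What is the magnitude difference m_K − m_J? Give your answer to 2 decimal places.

m_K − m_J = −2.5 log₁₀(F_K/F_J) = −2.5 log₁₀(0.0235) = −2.5 × (-1.629) = 4.072.

4.07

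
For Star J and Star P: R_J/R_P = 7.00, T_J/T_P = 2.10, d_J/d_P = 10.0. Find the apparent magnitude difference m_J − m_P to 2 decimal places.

-2.45

L_J/L_P = (7.00)²(2.10)⁴ = 953.0.
F_J/F_P = (L_J/L_P)/(d_J/d_P)² = 953.0/100.0 = 9.530.
m_J − m_P = −2.5 log₁₀(9.530) = -2.45.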